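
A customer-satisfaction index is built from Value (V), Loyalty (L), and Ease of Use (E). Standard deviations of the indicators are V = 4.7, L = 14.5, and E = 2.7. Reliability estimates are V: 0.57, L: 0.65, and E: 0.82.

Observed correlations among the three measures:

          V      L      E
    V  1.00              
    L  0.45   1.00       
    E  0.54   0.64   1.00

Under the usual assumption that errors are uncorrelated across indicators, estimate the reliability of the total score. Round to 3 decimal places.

Var(V+L+E) = 4.7² + 14.5² + 2.7² + 2·[4.7·14.5·0.45 + 4.7·2.7·0.54 + 14.5·2.7·0.64] = 239.63 + 125.152 = 364.782.
With uncorrelated errors the cross-covariances are all true-score covariance, so they carry over unchanged; only the diagonal terms shrink to ρᵢσᵢ².
True-score variance = [4.7²·0.57 + 14.5²·0.65 + 2.7²·0.82] + 125.152 = 155.232 + 125.152 = 280.384.
Reliability = 280.384 / 364.782 = 0.769.

0.769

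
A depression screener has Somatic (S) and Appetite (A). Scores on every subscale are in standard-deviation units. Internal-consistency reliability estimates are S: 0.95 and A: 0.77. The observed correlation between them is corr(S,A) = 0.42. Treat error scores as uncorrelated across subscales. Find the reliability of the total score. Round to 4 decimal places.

0.9014

Var(S+A) = 2 + 2·[0.42] = 2 + 0.84 = 2.84.
With uncorrelated errors the cross-covariances are all true-score covariance, so they carry over unchanged; only the diagonal terms shrink to ρᵢσᵢ².
True-score variance = [0.95 + 0.77] + 0.84 = 1.72 + 0.84 = 2.56.
Reliability = 2.56 / 2.84 = 0.9014.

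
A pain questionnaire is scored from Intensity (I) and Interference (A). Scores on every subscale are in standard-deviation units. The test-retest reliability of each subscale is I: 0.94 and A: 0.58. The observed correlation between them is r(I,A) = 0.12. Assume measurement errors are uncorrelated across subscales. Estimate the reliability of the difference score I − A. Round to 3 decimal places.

0.727

Var(I−A) = 1 + 1 − 2·0.12 = 2 − 0.24 = 1.76.
With uncorrelated errors the cross-covariances are all true-score covariance, so they carry over unchanged; only the diagonal terms shrink to ρᵢσᵢ².
True-score variance = [0.94 + 0.58] − 0.24 = 1.52 − 0.24 = 1.28.
Reliability = 1.28 / 1.76 = 0.727.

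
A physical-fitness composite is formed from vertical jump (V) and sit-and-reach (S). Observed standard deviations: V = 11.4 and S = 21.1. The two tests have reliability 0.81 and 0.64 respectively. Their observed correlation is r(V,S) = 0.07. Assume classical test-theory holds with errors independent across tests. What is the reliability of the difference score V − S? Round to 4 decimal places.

0.6584

Var(V−S) = 11.4² + 21.1² − 2·11.4·21.1·0.07 = 575.17 − 33.6756 = 541.494.
Because errors are independent across components, Cov(Tᵢ,Tⱼ) = Cov(Xᵢ,Xⱼ); the off-diagonal part of the true-score variance is the same as above.
True-score variance = [11.4²·0.81 + 21.1²·0.64] − 33.6756 = 390.202 − 33.6756 = 356.526.
Reliability = 356.526 / 541.494 = 0.6584.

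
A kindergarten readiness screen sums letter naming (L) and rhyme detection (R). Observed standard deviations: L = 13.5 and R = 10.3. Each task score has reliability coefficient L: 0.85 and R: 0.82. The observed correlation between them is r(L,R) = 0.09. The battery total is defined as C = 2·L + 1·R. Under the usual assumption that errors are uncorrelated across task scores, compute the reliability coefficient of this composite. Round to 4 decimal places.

Var(C) = 2²·13.5² + 10.3² + 2·[2·13.5·10.3·0.09] = 835.09 + 50.058 = 885.148.
Because errors are independent across components, Cov(Tᵢ,Tⱼ) = Cov(Xᵢ,Xⱼ); the off-diagonal part of the true-score variance is the same as above.
True-score variance = [2²·13.5²·0.85 + 10.3²·0.82] + 50.058 = 706.644 + 50.058 = 756.702.
Reliability = 756.702 / 885.148 = 0.8549.

0.8549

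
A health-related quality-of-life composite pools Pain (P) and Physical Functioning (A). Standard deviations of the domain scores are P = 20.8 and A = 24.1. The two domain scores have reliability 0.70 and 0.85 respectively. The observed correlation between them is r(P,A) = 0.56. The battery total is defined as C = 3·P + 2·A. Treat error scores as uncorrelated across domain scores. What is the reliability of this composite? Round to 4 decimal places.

Var(C) = 3²·20.8² + 2²·24.1² + 2·[6·20.8·24.1·0.56] = 6217 + 3368.6 = 9585.6.
Under uncorrelated errors the observed covariances equal the true-score covariances, so only the own-variance terms attenuate.
True-score variance = [3²·20.8²·0.70 + 2²·24.1²·0.85] + 3368.6 = 4700.39 + 3368.6 = 8068.99.
Reliability = 8068.99 / 9585.6 = 0.8418.

0.8418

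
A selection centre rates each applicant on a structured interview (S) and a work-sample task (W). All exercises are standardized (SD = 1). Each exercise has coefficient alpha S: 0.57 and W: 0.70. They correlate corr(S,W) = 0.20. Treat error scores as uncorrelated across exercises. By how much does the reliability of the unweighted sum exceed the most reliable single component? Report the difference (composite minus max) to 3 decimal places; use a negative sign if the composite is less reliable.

-0.004

Var(sum) = 2 + 0.4 = 2.4; true-score variance = 1.27 + 0.4 = 1.67; composite reliability = 0.6958.
Max component reliability = 0.7000.
Difference = 0.6958 − 0.7000 = -0.004.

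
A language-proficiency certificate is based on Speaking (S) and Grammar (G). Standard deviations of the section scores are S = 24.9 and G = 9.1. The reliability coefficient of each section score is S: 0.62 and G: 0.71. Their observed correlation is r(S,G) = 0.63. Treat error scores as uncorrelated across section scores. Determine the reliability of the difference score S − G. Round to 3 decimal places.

Var(S−G) = 24.9² + 9.1² − 2·24.9·9.1·0.63 = 702.82 − 285.503 = 417.317.
Because errors are independent across components, Cov(Tᵢ,Tⱼ) = Cov(Xᵢ,Xⱼ); the off-diagonal part of the true-score variance is the same as above.
True-score variance = [24.9²·0.62 + 9.1²·0.71] − 285.503 = 443.201 − 285.503 = 157.698.
Reliability = 157.698 / 417.317 = 0.378.

0.378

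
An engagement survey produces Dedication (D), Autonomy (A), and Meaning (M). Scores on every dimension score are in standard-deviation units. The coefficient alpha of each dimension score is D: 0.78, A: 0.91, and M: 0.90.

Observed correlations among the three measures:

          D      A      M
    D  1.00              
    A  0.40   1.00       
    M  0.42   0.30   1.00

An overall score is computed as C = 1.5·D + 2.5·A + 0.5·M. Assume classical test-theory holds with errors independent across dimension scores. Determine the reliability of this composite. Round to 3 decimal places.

0.918

Var(C) = 1.5² + 2.5² + 0.5² + 2·[3.75·0.40 + 0.75·0.42 + 1.25·0.30] = 8.75 + 4.38 = 13.13.
Under uncorrelated errors the observed covariances equal the true-score covariances, so only the own-variance terms attenuate.
True-score variance = [1.5²·0.78 + 2.5²·0.91 + 0.5²·0.90] + 4.38 = 7.6675 + 4.38 = 12.0475.
Reliability = 12.0475 / 13.13 = 0.918.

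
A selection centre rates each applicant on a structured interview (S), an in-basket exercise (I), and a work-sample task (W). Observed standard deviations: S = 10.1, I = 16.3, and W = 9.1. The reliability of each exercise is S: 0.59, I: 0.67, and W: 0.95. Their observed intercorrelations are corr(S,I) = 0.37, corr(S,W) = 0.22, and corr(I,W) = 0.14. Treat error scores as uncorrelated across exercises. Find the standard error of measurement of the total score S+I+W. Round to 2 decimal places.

Var(total) = 450.51 + 203.799 = 654.309.
True-score variance = 316.868 + 203.799 = 520.667, so reliability = 0.7958.
Error variance = 654.309 − 520.667 = 133.642; SEM = √133.642 = 11.56.

11.56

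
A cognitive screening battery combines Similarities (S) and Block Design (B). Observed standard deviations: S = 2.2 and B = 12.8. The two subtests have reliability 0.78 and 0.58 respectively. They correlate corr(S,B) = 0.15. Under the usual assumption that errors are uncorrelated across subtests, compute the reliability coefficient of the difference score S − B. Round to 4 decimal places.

Var(S−B) = 2.2² + 12.8² − 2·2.2·12.8·0.15 = 168.68 − 8.448 = 160.232.
Because errors are independent across components, Cov(Tᵢ,Tⱼ) = Cov(Xᵢ,Xⱼ); the off-diagonal part of the true-score variance is the same as above.
True-score variance = [2.2²·0.78 + 12.8²·0.58] − 8.448 = 98.8024 − 8.448 = 90.3544.
Reliability = 90.3544 / 160.232 = 0.5639.

0.5639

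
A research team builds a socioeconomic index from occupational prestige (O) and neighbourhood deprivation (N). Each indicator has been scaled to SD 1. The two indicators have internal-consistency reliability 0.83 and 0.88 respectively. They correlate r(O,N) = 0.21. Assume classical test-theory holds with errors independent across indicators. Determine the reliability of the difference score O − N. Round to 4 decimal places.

Var(O−N) = 1 + 1 − 2·0.21 = 2 − 0.42 = 1.58.
Because errors are independent across components, Cov(Tᵢ,Tⱼ) = Cov(Xᵢ,Xⱼ); the off-diagonal part of the true-score variance is the same as above.
True-score variance = [0.83 + 0.88] − 0.42 = 1.71 − 0.42 = 1.29.
Reliability = 1.29 / 1.58 = 0.8165.

0.8165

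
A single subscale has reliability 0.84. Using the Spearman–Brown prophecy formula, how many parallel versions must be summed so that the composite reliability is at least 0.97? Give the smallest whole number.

7

k ≥ ρ*(1−ρ₁)/(ρ₁(1−ρ*)) = 0.97·0.16 / (0.84·0.03) = 6.159.
Smallest integer k = 7.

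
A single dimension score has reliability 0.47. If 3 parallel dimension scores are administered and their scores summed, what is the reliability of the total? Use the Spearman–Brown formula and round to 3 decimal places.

ρ_k = kρ / (1 + (k−1)ρ) = 3·0.47 / (1 + 2·0.47) = 1.410 / 1.940 = 0.727.

0.727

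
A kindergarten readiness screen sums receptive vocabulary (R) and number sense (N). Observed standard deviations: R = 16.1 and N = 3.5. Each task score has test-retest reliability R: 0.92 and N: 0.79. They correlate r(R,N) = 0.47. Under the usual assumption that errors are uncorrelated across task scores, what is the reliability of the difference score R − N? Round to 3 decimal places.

0.893

Var(R−N) = 16.1² + 3.5² − 2·16.1·3.5·0.47 = 271.46 − 52.969 = 218.491.
Under uncorrelated errors the observed covariances equal the true-score covariances, so only the own-variance terms attenuate.
True-score variance = [16.1²·0.92 + 3.5²·0.79] − 52.969 = 248.151 − 52.969 = 195.182.
Reliability = 195.182 / 218.491 = 0.893.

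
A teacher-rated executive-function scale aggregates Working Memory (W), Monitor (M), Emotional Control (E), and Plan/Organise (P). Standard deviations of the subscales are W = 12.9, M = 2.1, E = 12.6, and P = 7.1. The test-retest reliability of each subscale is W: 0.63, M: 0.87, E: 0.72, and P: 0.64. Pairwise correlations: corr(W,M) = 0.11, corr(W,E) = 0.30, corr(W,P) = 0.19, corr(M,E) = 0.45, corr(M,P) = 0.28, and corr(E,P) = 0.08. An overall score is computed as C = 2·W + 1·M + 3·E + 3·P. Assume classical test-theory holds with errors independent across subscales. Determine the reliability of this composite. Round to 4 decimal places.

Var(C) = 2²·12.9² + 2.1² + 3²·12.6² + 3²·7.1² + 2·[2·12.9·2.1·0.11 + 6·12.9·12.6·0.30 + 6·12.9·7.1·0.19 + 3·2.1·12.6·0.45 + 3·2.1·7.1·0.28 + 9·12.6·7.1·0.08] = 2552.58 + 1031.2 = 3583.78.
With uncorrelated errors the cross-covariances are all true-score covariance, so they carry over unchanged; only the diagonal terms shrink to ρᵢσᵢ².
True-score variance = [2²·12.9²·0.63 + 2.1²·0.87 + 3²·12.6²·0.72 + 3²·7.1²·0.64] + 1031.2 = 1742.32 + 1031.2 = 2773.52.
Reliability = 2773.52 / 3583.78 = 0.7739.

0.7739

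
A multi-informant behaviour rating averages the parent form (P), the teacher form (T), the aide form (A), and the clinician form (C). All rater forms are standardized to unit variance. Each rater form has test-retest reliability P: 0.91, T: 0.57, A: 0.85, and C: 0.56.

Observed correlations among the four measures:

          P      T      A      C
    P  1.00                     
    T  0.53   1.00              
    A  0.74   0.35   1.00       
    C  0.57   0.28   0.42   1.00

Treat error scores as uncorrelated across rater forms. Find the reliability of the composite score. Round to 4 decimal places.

0.8865

Var(P+T+A+C) = 4 + 2·[0.53 + 0.74 + 0.57 + 0.35 + 0.28 + 0.42] = 4 + 5.78 = 9.78.
Under uncorrelated errors the observed covariances equal the true-score covariances, so only the own-variance terms attenuate.
True-score variance = [0.91 + 0.57 + 0.85 + 0.56] + 5.78 = 2.89 + 5.78 = 8.67.
Reliability = 8.67 / 9.78 = 0.8865.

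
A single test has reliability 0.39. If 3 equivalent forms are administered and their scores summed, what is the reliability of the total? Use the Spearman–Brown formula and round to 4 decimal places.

0.6573

ρ_k = kρ / (1 + (k−1)ρ) = 3·0.39 / (1 + 2·0.39) = 1.170 / 1.780 = 0.6573.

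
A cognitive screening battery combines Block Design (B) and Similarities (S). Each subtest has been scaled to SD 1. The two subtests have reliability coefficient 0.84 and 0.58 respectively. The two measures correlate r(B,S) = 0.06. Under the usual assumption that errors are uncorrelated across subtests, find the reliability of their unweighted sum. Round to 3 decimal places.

0.726

Var(B+S) = 2 + 2·[0.06] = 2 + 0.12 = 2.12.
Because errors are independent across components, Cov(Tᵢ,Tⱼ) = Cov(Xᵢ,Xⱼ); the off-diagonal part of the true-score variance is the same as above.
True-score variance = [0.84 + 0.58] + 0.12 = 1.42 + 0.12 = 1.54.
Reliability = 1.54 / 2.12 = 0.726.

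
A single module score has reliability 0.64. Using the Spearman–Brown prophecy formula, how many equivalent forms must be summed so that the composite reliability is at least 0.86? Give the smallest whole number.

4

k ≥ ρ*(1−ρ₁)/(ρ₁(1−ρ*)) = 0.86·0.36 / (0.64·0.14) = 3.455.
Smallest integer k = 4.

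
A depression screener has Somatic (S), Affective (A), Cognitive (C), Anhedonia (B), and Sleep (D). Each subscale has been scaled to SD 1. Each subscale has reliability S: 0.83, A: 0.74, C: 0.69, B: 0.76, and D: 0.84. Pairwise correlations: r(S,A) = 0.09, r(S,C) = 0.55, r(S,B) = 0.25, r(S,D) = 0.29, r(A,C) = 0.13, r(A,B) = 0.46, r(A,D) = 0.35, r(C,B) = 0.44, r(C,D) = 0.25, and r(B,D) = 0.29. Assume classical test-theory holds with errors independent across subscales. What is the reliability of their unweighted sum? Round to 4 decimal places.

Var(S+A+C+B+D) = 5 + 2·[0.09 + 0.55 + 0.25 + 0.29 + 0.13 + 0.46 + 0.35 + 0.44 + 0.25 + 0.29] = 5 + 6.2 = 11.2.
Because errors are independent across components, Cov(Tᵢ,Tⱼ) = Cov(Xᵢ,Xⱼ); the off-diagonal part of the true-score variance is the same as above.
True-score variance = [0.83 + 0.74 + 0.69 + 0.76 + 0.84] + 6.2 = 3.86 + 6.2 = 10.06.
Reliability = 10.06 / 11.2 = 0.8982.

0.8982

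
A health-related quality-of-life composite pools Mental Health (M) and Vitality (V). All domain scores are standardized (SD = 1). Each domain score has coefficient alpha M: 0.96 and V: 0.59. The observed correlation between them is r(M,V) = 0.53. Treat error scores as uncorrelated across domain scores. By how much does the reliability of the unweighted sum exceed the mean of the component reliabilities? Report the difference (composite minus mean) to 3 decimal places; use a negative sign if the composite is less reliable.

Var(sum) = 2 + 1.06 = 3.06; true-score variance = 1.55 + 1.06 = 2.61; composite reliability = 0.8529.
Mean component reliability = 0.7750.
Difference = 0.8529 − 0.7750 = 0.078.

0.078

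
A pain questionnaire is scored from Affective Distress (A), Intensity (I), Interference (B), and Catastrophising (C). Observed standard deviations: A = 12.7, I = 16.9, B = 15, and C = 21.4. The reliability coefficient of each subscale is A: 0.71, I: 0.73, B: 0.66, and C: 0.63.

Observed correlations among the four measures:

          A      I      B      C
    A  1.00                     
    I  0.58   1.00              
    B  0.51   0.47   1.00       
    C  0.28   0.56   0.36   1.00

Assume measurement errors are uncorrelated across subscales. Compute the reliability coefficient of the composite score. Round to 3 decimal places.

Var(A+I+B+C) = 12.7² + 16.9² + 15² + 21.4² + 2·[12.7·16.9·0.58 + 12.7·15·0.51 + 12.7·21.4·0.28 + 16.9·15·0.47 + 16.9·21.4·0.56 + 15·21.4·0.36] = 1129.86 + 1469.95 = 2599.81.
With uncorrelated errors the cross-covariances are all true-score covariance, so they carry over unchanged; only the diagonal terms shrink to ρᵢσᵢ².
True-score variance = [12.7²·0.71 + 16.9²·0.73 + 15²·0.66 + 21.4²·0.63] + 1469.95 = 760.026 + 1469.95 = 2229.97.
Reliability = 2229.97 / 2599.81 = 0.858.

0.858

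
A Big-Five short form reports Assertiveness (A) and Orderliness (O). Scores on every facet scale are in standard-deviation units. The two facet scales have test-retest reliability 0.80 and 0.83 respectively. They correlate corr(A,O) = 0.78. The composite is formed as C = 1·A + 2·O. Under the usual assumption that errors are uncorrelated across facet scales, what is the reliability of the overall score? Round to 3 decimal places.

Var(C) = 1 + 2² + 2·[2·0.78] = 5 + 3.12 = 8.12.
Because errors are independent across components, Cov(Tᵢ,Tⱼ) = Cov(Xᵢ,Xⱼ); the off-diagonal part of the true-score variance is the same as above.
True-score variance = [0.80 + 2²·0.83] + 3.12 = 4.12 + 3.12 = 7.24.
Reliability = 7.24 / 8.12 = 0.892.

0.892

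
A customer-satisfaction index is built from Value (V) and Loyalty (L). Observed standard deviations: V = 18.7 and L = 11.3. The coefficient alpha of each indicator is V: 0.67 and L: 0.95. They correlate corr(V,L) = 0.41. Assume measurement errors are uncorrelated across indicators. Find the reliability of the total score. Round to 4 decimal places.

Var(V+L) = 18.7² + 11.3² + 2·[18.7·11.3·0.41] = 477.38 + 173.274 = 650.654.
With uncorrelated errors the cross-covariances are all true-score covariance, so they carry over unchanged; only the diagonal terms shrink to ρᵢσᵢ².
True-score variance = [18.7²·0.67 + 11.3²·0.95] + 173.274 = 355.598 + 173.274 = 528.872.
Reliability = 528.872 / 650.654 = 0.8128.

0.8128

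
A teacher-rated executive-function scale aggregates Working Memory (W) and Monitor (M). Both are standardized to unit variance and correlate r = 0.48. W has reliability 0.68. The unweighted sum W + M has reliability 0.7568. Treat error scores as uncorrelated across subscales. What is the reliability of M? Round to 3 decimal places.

0.600

Var(W+M) = 2 + 2·0.48 = 2.960.
True-score variance = ρ_W + ρ_M + 2·0.48, so 0.7568 = (0.68 + ρ_M + 0.96) / 2.960.
ρ_M = 0.7568·2.960 − 0.68 − 0.96 = 0.600.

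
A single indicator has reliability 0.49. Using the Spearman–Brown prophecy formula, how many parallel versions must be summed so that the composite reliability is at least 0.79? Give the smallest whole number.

k ≥ ρ*(1−ρ₁)/(ρ₁(1−ρ*)) = 0.79·0.51 / (0.49·0.21) = 3.915.
Smallest integer k = 4.

4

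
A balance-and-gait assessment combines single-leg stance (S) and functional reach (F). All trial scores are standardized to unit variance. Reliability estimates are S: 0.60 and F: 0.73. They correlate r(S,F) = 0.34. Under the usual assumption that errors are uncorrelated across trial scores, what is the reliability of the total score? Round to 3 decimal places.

Var(S+F) = 2 + 2·[0.34] = 2 + 0.68 = 2.68.
Under uncorrelated errors the observed covariances equal the true-score covariances, so only the own-variance terms attenuate.
True-score variance = [0.60 + 0.73] + 0.68 = 1.33 + 0.68 = 2.01.
Reliability = 2.01 / 2.68 = 0.750.

0.750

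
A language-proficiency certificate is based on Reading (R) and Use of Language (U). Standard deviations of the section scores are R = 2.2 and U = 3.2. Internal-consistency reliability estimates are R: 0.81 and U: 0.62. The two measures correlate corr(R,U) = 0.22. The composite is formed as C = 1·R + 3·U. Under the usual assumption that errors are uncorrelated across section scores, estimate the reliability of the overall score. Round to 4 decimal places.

0.6619

Var(C) = 2.2² + 3²·3.2² + 2·[3·2.2·3.2·0.22] = 97 + 9.2928 = 106.293.
With uncorrelated errors the cross-covariances are all true-score covariance, so they carry over unchanged; only the diagonal terms shrink to ρᵢσᵢ².
True-score variance = [2.2²·0.81 + 3²·3.2²·0.62] + 9.2928 = 61.0596 + 9.2928 = 70.3524.
Reliability = 70.3524 / 106.293 = 0.6619.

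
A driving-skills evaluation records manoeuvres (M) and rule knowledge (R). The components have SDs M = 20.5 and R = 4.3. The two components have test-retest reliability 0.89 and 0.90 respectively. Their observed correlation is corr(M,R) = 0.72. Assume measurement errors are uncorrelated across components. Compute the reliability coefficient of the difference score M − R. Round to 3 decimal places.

Var(M−R) = 20.5² + 4.3² − 2·20.5·4.3·0.72 = 438.74 − 126.936 = 311.804.
Under uncorrelated errors the observed covariances equal the true-score covariances, so only the own-variance terms attenuate.
True-score variance = [20.5²·0.89 + 4.3²·0.90] − 126.936 = 390.663 − 126.936 = 263.728.
Reliability = 263.728 / 311.804 = 0.846.

0.846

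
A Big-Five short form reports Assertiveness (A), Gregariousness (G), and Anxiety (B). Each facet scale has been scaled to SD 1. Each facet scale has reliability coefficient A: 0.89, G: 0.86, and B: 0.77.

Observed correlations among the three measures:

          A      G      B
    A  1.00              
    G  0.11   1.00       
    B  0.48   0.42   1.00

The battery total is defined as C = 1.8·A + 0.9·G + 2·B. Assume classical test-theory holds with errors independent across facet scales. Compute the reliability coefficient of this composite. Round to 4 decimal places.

Var(C) = 1.8² + 0.9² + 2² + 2·[1.62·0.11 + 3.6·0.48 + 1.8·0.42] = 8.05 + 5.3244 = 13.3744.
Because errors are independent across components, Cov(Tᵢ,Tⱼ) = Cov(Xᵢ,Xⱼ); the off-diagonal part of the true-score variance is the same as above.
True-score variance = [1.8²·0.89 + 0.9²·0.86 + 2²·0.77] + 5.3244 = 6.6602 + 5.3244 = 11.9846.
Reliability = 11.9846 / 13.3744 = 0.8961.

0.8961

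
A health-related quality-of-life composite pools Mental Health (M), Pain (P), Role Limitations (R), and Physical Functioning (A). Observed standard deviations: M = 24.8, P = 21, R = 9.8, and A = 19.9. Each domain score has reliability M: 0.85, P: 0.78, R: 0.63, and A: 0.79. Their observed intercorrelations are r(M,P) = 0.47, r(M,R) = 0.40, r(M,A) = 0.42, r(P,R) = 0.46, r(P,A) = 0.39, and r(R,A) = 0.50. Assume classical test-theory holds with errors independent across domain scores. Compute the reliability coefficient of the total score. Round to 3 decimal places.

0.908

Var(M+P+R+A) = 24.8² + 21² + 9.8² + 19.9² + 2·[24.8·21·0.47 + 24.8·9.8·0.40 + 24.8·19.9·0.42 + 21·9.8·0.46 + 21·19.9·0.39 + 9.8·19.9·0.50] = 1548.09 + 1808.86 = 3356.95.
Because errors are independent across components, Cov(Tᵢ,Tⱼ) = Cov(Xᵢ,Xⱼ); the off-diagonal part of the true-score variance is the same as above.
True-score variance = [24.8²·0.85 + 21²·0.78 + 9.8²·0.63 + 19.9²·0.79] + 1808.86 = 1240.12 + 1808.86 = 3048.98.
Reliability = 3048.98 / 3356.95 = 0.908.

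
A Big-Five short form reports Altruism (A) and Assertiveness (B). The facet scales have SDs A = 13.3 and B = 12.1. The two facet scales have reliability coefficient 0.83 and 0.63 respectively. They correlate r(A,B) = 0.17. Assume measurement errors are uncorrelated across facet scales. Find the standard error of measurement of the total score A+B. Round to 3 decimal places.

9.178

Var(total) = 323.3 + 54.7162 = 378.016.
True-score variance = 239.057 + 54.7162 = 293.773, so reliability = 0.7771.
Error variance = 378.016 − 293.773 = 84.243; SEM = √84.243 = 9.178.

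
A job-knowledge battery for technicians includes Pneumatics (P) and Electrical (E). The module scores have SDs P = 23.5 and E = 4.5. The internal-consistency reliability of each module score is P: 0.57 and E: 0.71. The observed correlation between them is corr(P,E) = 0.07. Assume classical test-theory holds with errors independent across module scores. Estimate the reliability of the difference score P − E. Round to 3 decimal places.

0.564

Var(P−E) = 23.5² + 4.5² − 2·23.5·4.5·0.07 = 572.5 − 14.805 = 557.695.
Under uncorrelated errors the observed covariances equal the true-score covariances, so only the own-variance terms attenuate.
True-score variance = [23.5²·0.57 + 4.5²·0.71] − 14.805 = 329.16 − 14.805 = 314.355.
Reliability = 314.355 / 557.695 = 0.564.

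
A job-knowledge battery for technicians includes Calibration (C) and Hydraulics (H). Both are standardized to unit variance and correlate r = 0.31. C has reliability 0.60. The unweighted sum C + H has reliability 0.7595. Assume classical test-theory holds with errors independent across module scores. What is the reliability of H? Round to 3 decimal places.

Var(C+H) = 2 + 2·0.31 = 2.620.
True-score variance = ρ_C + ρ_H + 2·0.31, so 0.7595 = (0.60 + ρ_H + 0.62) / 2.620.
ρ_H = 0.7595·2.620 − 0.60 − 0.62 = 0.770.

0.770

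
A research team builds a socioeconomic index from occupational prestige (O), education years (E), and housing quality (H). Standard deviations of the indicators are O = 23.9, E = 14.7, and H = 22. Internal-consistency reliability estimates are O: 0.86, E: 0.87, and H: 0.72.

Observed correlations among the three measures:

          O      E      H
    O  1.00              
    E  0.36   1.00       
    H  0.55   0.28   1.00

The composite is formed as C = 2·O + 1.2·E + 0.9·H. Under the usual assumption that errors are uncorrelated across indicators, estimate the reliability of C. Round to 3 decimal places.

Var(C) = 2²·23.9² + 1.2²·14.7² + 0.9²·22² + 2·[2.4·23.9·14.7·0.36 + 1.8·23.9·22·0.55 + 1.08·14.7·22·0.28] = 2988.05 + 1843.77 = 4831.82.
With uncorrelated errors the cross-covariances are all true-score covariance, so they carry over unchanged; only the diagonal terms shrink to ρᵢσᵢ².
True-score variance = [2²·23.9²·0.86 + 1.2²·14.7²·0.87 + 0.9²·22²·0.72] + 1843.77 = 2517.95 + 1843.77 = 4361.72.
Reliability = 4361.72 / 4831.82 = 0.903.

0.903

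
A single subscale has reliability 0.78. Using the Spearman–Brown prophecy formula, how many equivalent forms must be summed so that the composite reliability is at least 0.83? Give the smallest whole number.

2

k ≥ ρ*(1−ρ₁)/(ρ₁(1−ρ*)) = 0.83·0.22 / (0.78·0.17) = 1.377.
Smallest integer k = 2.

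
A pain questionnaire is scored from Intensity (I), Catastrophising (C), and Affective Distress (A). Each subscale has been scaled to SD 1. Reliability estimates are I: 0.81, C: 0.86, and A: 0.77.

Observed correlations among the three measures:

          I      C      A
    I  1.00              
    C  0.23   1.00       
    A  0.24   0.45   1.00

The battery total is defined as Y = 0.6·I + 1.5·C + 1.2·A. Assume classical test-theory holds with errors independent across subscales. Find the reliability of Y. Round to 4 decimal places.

Var(Y) = 0.6² + 1.5² + 1.2² + 2·[0.9·0.23 + 0.72·0.24 + 1.8·0.45] = 4.05 + 2.3796 = 6.4296.
Under uncorrelated errors the observed covariances equal the true-score covariances, so only the own-variance terms attenuate.
True-score variance = [0.6²·0.81 + 1.5²·0.86 + 1.2²·0.77] + 2.3796 = 3.3354 + 2.3796 = 5.715.
Reliability = 5.715 / 6.4296 = 0.8889.

0.8889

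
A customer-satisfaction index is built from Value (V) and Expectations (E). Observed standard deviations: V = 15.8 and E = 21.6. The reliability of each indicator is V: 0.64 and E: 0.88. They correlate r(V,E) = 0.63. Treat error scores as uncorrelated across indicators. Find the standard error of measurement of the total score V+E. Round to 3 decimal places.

12.077

Var(total) = 716.2 + 430.013 = 1146.21.
True-score variance = 570.342 + 430.013 = 1000.36, so reliability = 0.8727.
Error variance = 1146.21 − 1000.36 = 145.858; SEM = √145.858 = 12.077.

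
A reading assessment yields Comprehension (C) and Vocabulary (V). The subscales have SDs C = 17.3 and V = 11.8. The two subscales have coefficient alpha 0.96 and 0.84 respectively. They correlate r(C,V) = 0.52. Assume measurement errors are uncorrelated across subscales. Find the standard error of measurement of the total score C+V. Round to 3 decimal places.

Var(total) = 438.53 + 212.306 = 650.836.
True-score variance = 404.28 + 212.306 = 616.586, so reliability = 0.9474.
Error variance = 650.836 − 616.586 = 34.25; SEM = √34.25 = 5.852.

5.852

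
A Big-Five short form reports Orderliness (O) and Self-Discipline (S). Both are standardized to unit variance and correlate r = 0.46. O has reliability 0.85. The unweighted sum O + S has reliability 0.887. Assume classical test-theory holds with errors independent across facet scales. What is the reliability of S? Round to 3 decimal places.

Var(O+S) = 2 + 2·0.46 = 2.920.
True-score variance = ρ_O + ρ_S + 2·0.46, so 0.887 = (0.85 + ρ_S + 0.92) / 2.920.
ρ_S = 0.887·2.920 − 0.85 − 0.92 = 0.820.

0.820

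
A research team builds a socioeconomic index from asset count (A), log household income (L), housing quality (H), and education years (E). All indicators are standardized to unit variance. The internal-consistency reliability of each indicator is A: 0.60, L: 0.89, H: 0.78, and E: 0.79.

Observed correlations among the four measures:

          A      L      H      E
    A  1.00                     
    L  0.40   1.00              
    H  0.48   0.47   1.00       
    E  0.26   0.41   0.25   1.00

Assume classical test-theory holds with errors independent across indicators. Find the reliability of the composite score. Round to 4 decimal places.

0.8899

Var(A+L+H+E) = 4 + 2·[0.40 + 0.48 + 0.26 + 0.47 + 0.41 + 0.25] = 4 + 4.54 = 8.54.
Under uncorrelated errors the observed covariances equal the true-score covariances, so only the own-variance terms attenuate.
True-score variance = [0.60 + 0.89 + 0.78 + 0.79] + 4.54 = 3.06 + 4.54 = 7.6.
Reliability = 7.6 / 8.54 = 0.8899.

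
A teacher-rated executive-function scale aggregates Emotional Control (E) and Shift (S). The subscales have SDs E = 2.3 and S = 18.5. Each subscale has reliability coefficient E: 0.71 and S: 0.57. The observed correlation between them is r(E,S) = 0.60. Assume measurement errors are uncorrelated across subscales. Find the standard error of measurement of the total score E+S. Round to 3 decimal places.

12.194

Var(total) = 347.54 + 51.06 = 398.6.
True-score variance = 198.838 + 51.06 = 249.898, so reliability = 0.6269.
Error variance = 398.6 − 249.898 = 148.702; SEM = √148.702 = 12.194.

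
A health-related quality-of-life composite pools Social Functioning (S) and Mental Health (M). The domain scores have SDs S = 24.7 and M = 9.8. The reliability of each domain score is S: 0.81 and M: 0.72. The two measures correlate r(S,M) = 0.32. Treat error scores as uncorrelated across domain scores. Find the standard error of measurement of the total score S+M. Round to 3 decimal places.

Var(total) = 706.13 + 154.918 = 861.048.
True-score variance = 563.322 + 154.918 = 718.24, so reliability = 0.8341.
Error variance = 861.048 − 718.24 = 142.808; SEM = √142.808 = 11.950.

11.950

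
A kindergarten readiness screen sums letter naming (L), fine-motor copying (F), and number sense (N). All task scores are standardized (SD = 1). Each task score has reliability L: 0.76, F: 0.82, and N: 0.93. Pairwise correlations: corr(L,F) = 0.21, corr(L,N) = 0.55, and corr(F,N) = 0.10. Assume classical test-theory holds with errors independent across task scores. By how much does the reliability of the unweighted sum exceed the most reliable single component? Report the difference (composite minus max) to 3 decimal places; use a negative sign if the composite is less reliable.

-0.034

Var(sum) = 3 + 1.72 = 4.72; true-score variance = 2.51 + 1.72 = 4.23; composite reliability = 0.8962.
Max component reliability = 0.9300.
Difference = 0.8962 − 0.9300 = -0.034.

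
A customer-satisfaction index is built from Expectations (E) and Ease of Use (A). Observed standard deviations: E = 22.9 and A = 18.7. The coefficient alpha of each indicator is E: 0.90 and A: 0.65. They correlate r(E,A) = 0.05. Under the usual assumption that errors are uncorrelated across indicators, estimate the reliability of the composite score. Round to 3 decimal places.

Var(E+A) = 22.9² + 18.7² + 2·[22.9·18.7·0.05] = 874.1 + 42.823 = 916.923.
Under uncorrelated errors the observed covariances equal the true-score covariances, so only the own-variance terms attenuate.
True-score variance = [22.9²·0.90 + 18.7²·0.65] + 42.823 = 699.268 + 42.823 = 742.091.
Reliability = 742.091 / 916.923 = 0.809.

0.809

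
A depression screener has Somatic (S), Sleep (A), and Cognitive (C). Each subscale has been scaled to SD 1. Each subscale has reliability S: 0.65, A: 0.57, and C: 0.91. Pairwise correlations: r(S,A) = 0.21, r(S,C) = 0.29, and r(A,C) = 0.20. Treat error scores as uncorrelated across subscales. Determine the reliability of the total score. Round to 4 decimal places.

Var(S+A+C) = 3 + 2·[0.21 + 0.29 + 0.20] = 3 + 1.4 = 4.4.
Under uncorrelated errors the observed covariances equal the true-score covariances, so only the own-variance terms attenuate.
True-score variance = [0.65 + 0.57 + 0.91] + 1.4 = 2.13 + 1.4 = 3.53.
Reliability = 3.53 / 4.4 = 0.8023.

0.8023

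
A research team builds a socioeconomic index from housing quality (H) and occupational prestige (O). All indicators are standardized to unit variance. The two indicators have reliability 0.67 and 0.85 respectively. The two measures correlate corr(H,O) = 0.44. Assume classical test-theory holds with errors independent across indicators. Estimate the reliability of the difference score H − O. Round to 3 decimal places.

Var(H−O) = 1 + 1 − 2·0.44 = 2 − 0.88 = 1.12.
Under uncorrelated errors the observed covariances equal the true-score covariances, so only the own-variance terms attenuate.
True-score variance = [0.67 + 0.85] − 0.88 = 1.52 − 0.88 = 0.64.
Reliability = 0.64 / 1.12 = 0.571.

0.571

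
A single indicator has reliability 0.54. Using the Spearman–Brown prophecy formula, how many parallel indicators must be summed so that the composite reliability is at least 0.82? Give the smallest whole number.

k ≥ ρ*(1−ρ₁)/(ρ₁(1−ρ*)) = 0.82·0.46 / (0.54·0.18) = 3.881.
Smallest integer k = 4.

4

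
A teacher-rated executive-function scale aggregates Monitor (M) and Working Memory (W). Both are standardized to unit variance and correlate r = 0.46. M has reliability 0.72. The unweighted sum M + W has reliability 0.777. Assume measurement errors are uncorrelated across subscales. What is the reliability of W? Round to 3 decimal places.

0.629

Var(M+W) = 2 + 2·0.46 = 2.920.
True-score variance = ρ_M + ρ_W + 2·0.46, so 0.777 = (0.72 + ρ_W + 0.92) / 2.920.
ρ_W = 0.777·2.920 − 0.72 − 0.92 = 0.629.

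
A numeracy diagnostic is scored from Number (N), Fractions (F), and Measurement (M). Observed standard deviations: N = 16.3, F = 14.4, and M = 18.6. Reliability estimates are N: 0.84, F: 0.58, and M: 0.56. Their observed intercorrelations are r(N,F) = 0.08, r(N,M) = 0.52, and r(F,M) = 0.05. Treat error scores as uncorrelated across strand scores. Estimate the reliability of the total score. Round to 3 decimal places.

0.765

Var(N+F+M) = 16.3² + 14.4² + 18.6² + 2·[16.3·14.4·0.08 + 16.3·18.6·0.52 + 14.4·18.6·0.05] = 819.01 + 379.646 = 1198.66.
Under uncorrelated errors the observed covariances equal the true-score covariances, so only the own-variance terms attenuate.
True-score variance = [16.3²·0.84 + 14.4²·0.58 + 18.6²·0.56] + 379.646 = 537.186 + 379.646 = 916.832.
Reliability = 916.832 / 1198.66 = 0.765.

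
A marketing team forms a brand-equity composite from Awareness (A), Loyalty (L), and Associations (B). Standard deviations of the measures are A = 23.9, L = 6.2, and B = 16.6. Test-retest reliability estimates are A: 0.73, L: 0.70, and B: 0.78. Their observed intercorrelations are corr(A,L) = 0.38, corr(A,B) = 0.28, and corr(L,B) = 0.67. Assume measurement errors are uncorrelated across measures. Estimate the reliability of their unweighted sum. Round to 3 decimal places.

0.833

Var(A+L+B) = 23.9² + 6.2² + 16.6² + 2·[23.9·6.2·0.38 + 23.9·16.6·0.28 + 6.2·16.6·0.67] = 885.21 + 472.704 = 1357.91.
With uncorrelated errors the cross-covariances are all true-score covariance, so they carry over unchanged; only the diagonal terms shrink to ρᵢσᵢ².
True-score variance = [23.9²·0.73 + 6.2²·0.70 + 16.6²·0.78] + 472.704 = 658.828 + 472.704 = 1131.53.
Reliability = 1131.53 / 1357.91 = 0.833.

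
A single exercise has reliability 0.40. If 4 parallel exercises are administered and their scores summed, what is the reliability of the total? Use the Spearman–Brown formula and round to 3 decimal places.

0.727

ρ_k = kρ / (1 + (k−1)ρ) = 4·0.40 / (1 + 3·0.40) = 1.600 / 2.200 = 0.727.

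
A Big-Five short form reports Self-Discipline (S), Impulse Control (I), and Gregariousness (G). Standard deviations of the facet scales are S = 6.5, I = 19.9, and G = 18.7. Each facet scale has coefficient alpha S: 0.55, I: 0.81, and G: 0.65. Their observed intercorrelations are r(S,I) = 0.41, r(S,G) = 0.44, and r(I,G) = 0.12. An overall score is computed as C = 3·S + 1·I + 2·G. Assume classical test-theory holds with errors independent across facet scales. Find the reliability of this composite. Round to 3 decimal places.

0.778

Var(C) = 3²·6.5² + 19.9² + 2²·18.7² + 2·[3·6.5·19.9·0.41 + 6·6.5·18.7·0.44 + 2·19.9·18.7·0.12] = 2175.02 + 1138.61 = 3313.63.
With uncorrelated errors the cross-covariances are all true-score covariance, so they carry over unchanged; only the diagonal terms shrink to ρᵢσᵢ².
True-score variance = [3²·6.5²·0.55 + 19.9²·0.81 + 2²·18.7²·0.65] + 1138.61 = 1439.1 + 1138.61 = 2577.71.
Reliability = 2577.71 / 3313.63 = 0.778.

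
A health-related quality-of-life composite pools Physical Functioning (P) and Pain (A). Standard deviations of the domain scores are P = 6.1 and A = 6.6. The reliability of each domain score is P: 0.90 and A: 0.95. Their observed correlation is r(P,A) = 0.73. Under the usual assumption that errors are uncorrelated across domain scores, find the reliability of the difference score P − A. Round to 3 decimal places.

Var(P−A) = 6.1² + 6.6² − 2·6.1·6.6·0.73 = 80.77 − 58.7796 = 21.9904.
With uncorrelated errors the cross-covariances are all true-score covariance, so they carry over unchanged; only the diagonal terms shrink to ρᵢσᵢ².
True-score variance = [6.1²·0.90 + 6.6²·0.95] − 58.7796 = 74.871 − 58.7796 = 16.0914.
Reliability = 16.0914 / 21.9904 = 0.732.

0.732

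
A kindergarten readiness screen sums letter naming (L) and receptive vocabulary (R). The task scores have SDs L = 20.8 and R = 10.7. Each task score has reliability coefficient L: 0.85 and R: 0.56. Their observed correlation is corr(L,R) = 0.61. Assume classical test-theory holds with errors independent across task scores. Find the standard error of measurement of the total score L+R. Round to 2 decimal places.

10.74

Var(total) = 547.13 + 271.523 = 818.653.
True-score variance = 431.858 + 271.523 = 703.382, so reliability = 0.8592.
Error variance = 818.653 − 703.382 = 115.272; SEM = √115.272 = 10.74.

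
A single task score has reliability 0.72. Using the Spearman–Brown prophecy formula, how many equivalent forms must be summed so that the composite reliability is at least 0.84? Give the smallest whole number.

k ≥ ρ*(1−ρ₁)/(ρ₁(1−ρ*)) = 0.84·0.28 / (0.72·0.16) = 2.042.
Smallest integer k = 3.

3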